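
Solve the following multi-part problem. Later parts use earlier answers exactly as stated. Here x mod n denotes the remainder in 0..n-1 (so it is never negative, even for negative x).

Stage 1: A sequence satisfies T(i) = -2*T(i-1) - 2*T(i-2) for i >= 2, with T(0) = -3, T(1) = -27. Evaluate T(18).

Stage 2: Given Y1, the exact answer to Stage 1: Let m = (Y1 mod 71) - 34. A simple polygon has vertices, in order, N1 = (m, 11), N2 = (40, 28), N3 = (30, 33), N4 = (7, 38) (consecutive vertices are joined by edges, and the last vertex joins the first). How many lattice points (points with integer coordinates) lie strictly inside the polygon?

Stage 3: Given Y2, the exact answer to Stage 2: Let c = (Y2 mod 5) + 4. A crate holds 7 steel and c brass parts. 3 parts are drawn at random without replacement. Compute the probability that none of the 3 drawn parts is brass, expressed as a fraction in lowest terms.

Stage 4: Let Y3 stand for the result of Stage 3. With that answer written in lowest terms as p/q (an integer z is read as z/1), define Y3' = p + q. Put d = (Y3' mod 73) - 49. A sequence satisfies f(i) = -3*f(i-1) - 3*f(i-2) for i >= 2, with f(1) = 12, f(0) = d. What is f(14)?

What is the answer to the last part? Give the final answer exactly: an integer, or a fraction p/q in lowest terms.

Stage 1: T(2) = -2*(-27) - 2*(-3) = 60; iterating: T(2)=60, T(3)=-66, T(4)=12, T(5)=108, T(6)=-240, T(7)=264, T(8)=-48, T(9)=-432, T(10)=960, T(11)=-1056, T(12)=192, T(13)=1728, T(14)=-3840, T(15)=4224, T(16)=-768, T(17)=-6912, T(18)=15360; answer 15360
Stage 2: Y1 = 15360; m = -10; cross terms: (-10*28 - 40*11)=-720, (40*33 - 30*28)=480, (30*38 - 7*33)=909, (7*11 - -10*38)=457; twice the area = |1126| = 1126; area = 563; boundary points = 1 + 5 + 1 + 1 = 8; strictly interior points = area - boundary/2 + 1 = 560; answer 560
Stage 3: Y2 = 560; c = 4; total draws C(11,3) = 165; favorable C(7,3) = 35; P = 7/33; answer 7/33
Stage 4: Y3 = 7/33; threaded value p + q = 40; d = -9; f(2) = -3*(12) - 3*(-9) = -9; iterating: f(2)=-9, f(3)=-9, f(4)=54, f(5)=-135, f(6)=243, f(7)=-324, f(8)=243, f(9)=243, f(10)=-1458, f(11)=3645, f(12)=-6561, f(13)=8748, f(14)=-6561; answer -6561

-6561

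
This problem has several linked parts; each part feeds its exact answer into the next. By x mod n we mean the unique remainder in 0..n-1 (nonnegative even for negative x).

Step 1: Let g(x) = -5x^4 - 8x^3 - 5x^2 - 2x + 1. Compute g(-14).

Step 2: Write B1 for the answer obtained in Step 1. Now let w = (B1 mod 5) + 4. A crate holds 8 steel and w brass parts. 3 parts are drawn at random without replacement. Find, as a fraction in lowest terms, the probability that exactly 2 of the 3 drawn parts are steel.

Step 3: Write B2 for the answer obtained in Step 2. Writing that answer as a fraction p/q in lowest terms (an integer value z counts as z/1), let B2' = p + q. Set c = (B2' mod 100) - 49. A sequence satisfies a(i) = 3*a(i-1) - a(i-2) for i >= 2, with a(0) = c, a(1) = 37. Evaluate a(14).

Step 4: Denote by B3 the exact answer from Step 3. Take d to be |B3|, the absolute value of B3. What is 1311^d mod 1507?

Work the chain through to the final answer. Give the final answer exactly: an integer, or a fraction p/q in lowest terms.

Step 1: -5*(-14)^4 - 8*(-14)^3 - 5*(-14)^2 - 2*(-14)^1 + 1 = (-192080) + (21952) + (-980) + (28) + (1) = -171079; answer -171079
Step 2: B1 = -171079; w = 5; total draws C(13,3) = 286; favorable C(8,2)*C(5,1) = 140; P = 70/143; answer 70/143
Step 3: B2 = 70/143; threaded value p + q = 213; c = -36; a(2) = 3*(37) - 1*(-36) = 147; iterating: a(2)=147, a(3)=404, a(4)=1065, a(5)=2791, a(6)=7308, a(7)=19133, a(8)=50091, a(9)=131140, a(10)=343329, a(11)=898847, a(12)=2353212, a(13)=6160789, a(14)=16129155; answer 16129155
Step 4: B3 = 16129155; d = 16129155; squarings mod 1507: 1311^1=1311, 1311^2=741, 1311^4=533, 1311^8=773, 1311^16=757, 1311^32=389, 1311^64=621, 1311^128=1356, 1311^256=196, 1311^512=741, 1311^1024=533, 1311^2048=773, 1311^4096=757, 1311^8192=389, 1311^16384=621, 1311^32768=1356, 1311^65536=196, 1311^131072=741, 1311^262144=533, 1311^524288=773, 1311^1048576=757, 1311^2097152=389, 1311^4194304=621, 1311^8388608=1356; 1311^16129155 = 1311^1 * 1311^2 * 1311^128 * 1311^1024 * 1311^2048 * 1311^4096 * 1311^131072 * 1311^262144 * 1311^1048576 * 1311^2097152 * 1311^4194304 * 1311^8388608 = 351 (mod 1507); answer 351

351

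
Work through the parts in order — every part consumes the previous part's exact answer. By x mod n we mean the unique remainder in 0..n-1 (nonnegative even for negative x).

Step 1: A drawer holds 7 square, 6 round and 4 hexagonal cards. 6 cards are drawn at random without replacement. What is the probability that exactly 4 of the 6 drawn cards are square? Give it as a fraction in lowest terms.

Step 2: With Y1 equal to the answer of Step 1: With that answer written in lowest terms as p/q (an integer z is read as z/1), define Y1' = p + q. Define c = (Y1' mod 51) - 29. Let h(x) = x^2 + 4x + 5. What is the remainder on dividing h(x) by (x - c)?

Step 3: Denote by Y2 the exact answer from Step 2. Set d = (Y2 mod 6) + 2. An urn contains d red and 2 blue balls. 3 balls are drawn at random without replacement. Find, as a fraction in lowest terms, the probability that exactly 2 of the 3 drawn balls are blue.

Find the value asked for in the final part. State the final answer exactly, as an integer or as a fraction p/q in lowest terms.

1/5

Step 1: total draws C(17,6) = 12376; favorable C(7,4)*C(10,2) = 1575; P = 225/1768; answer 225/1768
Step 2: Y1 = 225/1768; threaded value p + q = 1993; c = -25; remainder = value at the root: 1*(-25)^2 + 4*(-25)^1 + 5 = (625) + (-100) + (5) = 530; answer 530
Step 3: Y2 = 530; d = 4; total draws C(6,3) = 20; favorable C(2,2)*C(4,1) = 4; P = 1/5; answer 1/5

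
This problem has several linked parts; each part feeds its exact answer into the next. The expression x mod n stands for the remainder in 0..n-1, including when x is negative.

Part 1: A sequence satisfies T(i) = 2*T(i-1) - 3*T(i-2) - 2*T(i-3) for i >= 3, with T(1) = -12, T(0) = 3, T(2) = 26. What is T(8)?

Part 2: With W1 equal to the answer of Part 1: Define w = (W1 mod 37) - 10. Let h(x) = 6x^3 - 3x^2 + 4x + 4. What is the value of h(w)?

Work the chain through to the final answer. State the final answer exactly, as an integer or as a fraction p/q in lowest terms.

699

Part 1: T(3) = 2*(26) - 3*(-12) - 2*(3) = 82; iterating: T(3)=82, T(4)=110, T(5)=-78, T(6)=-650, T(7)=-1286, T(8)=-466; answer -466
Part 2: W1 = -466; w = 5; 6*(5)^3 - 3*(5)^2 + 4*(5)^1 + 4 = (750) + (-75) + (20) + (4) = 699; answer 699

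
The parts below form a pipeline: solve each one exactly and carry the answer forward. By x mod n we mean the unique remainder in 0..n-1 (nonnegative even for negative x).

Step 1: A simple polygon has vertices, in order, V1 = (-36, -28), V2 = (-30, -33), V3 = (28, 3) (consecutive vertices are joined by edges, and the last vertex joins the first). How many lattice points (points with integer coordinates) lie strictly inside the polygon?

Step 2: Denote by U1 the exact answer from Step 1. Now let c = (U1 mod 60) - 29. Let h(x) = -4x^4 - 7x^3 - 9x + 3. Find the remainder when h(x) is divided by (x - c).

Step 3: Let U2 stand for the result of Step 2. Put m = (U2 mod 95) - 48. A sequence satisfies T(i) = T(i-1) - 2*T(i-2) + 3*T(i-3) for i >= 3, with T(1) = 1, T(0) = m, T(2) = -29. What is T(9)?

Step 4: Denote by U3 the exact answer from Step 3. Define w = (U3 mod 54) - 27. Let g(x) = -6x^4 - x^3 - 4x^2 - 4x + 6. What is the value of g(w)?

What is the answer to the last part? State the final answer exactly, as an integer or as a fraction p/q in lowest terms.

Step 1: cross terms: (-36*-33 - -30*-28)=348, (-30*3 - 28*-33)=834, (28*-28 - -36*3)=-676; twice the area = |506| = 506; area = 253; boundary points = 1 + 2 + 1 = 4; strictly interior points = area - boundary/2 + 1 = 252; answer 252
Step 2: U1 = 252; c = -17; remainder = value at the root: -4*(-17)^4 - 7*(-17)^3 - 9*(-17)^1 + 3 = (-334084) + (34391) + (153) + (3) = -299537; answer -299537
Step 3: U2 = -299537; m = 45; T(3) = 1*(-29) - 2*(1) + 3*(45) = 104; iterating: T(3)=104, T(4)=165, T(5)=-130, T(6)=-148, T(7)=607, T(8)=513, T(9)=-1145; answer -1145
Step 4: U3 = -1145; w = 16; -6*(16)^4 - 1*(16)^3 - 4*(16)^2 - 4*(16)^1 + 6 = (-393216) + (-4096) + (-1024) + (-64) + (6) = -398394; answer -398394

-398394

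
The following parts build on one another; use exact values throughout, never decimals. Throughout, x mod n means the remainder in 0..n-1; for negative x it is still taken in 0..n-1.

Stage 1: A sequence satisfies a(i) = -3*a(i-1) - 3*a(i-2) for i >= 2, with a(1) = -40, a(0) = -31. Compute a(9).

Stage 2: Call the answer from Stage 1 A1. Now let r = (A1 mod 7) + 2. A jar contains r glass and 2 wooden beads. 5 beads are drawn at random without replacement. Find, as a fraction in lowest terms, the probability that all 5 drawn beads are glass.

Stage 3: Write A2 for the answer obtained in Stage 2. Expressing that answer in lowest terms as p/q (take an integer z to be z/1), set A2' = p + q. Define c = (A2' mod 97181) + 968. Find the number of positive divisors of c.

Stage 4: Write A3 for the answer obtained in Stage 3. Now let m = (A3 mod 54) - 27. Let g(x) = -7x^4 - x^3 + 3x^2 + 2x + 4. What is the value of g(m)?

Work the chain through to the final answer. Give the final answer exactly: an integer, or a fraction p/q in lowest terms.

-1945175

Stage 1: a(2) = -3*(-40) - 3*(-31) = 213; iterating: a(2)=213, a(3)=-519, a(4)=918, a(5)=-1197, a(6)=837, a(7)=1080, a(8)=-5751, a(9)=14013; answer 14013
Stage 2: A1 = 14013; r = 8; total draws C(10,5) = 252; favorable C(8,5) = 56; P = 2/9; answer 2/9
Stage 3: A2 = 2/9; threaded value p + q = 11; c = 979; 979 = 11 * 89; number of divisors = (1+1) * (1+1) = 4; answer 4
Stage 4: A3 = 4; m = -23; -7*(-23)^4 - 1*(-23)^3 + 3*(-23)^2 + 2*(-23)^1 + 4 = (-1958887) + (12167) + (1587) + (-46) + (4) = -1945175; answer -1945175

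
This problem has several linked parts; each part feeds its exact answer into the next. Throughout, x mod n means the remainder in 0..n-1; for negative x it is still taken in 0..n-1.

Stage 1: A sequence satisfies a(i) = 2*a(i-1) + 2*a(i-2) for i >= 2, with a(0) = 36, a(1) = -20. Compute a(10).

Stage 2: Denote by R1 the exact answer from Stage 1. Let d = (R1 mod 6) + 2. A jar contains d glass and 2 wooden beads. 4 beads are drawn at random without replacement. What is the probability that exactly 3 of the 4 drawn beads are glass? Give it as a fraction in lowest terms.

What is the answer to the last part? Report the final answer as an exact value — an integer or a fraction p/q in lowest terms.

Stage 1: a(2) = 2*(-20) + 2*(36) = 32; iterating: a(2)=32, a(3)=24, a(4)=112, a(5)=272, a(6)=768, a(7)=2080, a(8)=5696, a(9)=15552, a(10)=42496; answer 42496
Stage 2: R1 = 42496; d = 6; total draws C(8,4) = 70; favorable C(6,3)*C(2,1) = 40; P = 4/7; answer 4/7

4/7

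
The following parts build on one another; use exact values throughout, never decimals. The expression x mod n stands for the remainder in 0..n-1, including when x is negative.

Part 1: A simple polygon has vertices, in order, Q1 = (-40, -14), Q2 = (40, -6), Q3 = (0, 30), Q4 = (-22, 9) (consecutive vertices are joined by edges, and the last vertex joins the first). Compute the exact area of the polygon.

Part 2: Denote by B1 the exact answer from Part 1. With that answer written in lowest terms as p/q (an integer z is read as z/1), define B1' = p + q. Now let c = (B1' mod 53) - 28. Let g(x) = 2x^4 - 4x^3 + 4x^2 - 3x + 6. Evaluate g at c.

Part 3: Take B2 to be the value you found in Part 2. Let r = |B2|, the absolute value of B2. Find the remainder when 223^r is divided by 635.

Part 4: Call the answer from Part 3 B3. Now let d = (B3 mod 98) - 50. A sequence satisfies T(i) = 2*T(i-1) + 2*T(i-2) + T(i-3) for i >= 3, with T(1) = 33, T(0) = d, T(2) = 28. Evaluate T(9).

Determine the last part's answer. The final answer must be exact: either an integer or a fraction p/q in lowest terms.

Part 1: cross terms: (-40*-6 - 40*-14)=800, (40*30 - 0*-6)=1200, (0*9 - -22*30)=660, (-22*-14 - -40*9)=668; twice the area = |3328| = 3328; area = 1664; answer 1664
Part 2: B1 = 1664; threaded value p + q = 1665; c = -6; 2*(-6)^4 - 4*(-6)^3 + 4*(-6)^2 - 3*(-6)^1 + 6 = (2592) + (864) + (144) + (18) + (6) = 3624; answer 3624
Part 3: B2 = 3624; r = 3624; squarings mod 635: 223^1=223, 223^2=199, 223^4=231, 223^8=21, 223^16=441, 223^32=171, 223^64=31, 223^128=326, 223^256=231, 223^512=21, 223^1024=441, 223^2048=171; 223^3624 = 223^8 * 223^32 * 223^512 * 223^1024 * 223^2048 = 221 (mod 635); answer 221
Part 4: B3 = 221; d = -25; T(3) = 2*(28) + 2*(33) + 1*(-25) = 97; iterating: T(3)=97, T(4)=283, T(5)=788, T(6)=2239, T(7)=6337, T(8)=17940, T(9)=50793; answer 50793

50793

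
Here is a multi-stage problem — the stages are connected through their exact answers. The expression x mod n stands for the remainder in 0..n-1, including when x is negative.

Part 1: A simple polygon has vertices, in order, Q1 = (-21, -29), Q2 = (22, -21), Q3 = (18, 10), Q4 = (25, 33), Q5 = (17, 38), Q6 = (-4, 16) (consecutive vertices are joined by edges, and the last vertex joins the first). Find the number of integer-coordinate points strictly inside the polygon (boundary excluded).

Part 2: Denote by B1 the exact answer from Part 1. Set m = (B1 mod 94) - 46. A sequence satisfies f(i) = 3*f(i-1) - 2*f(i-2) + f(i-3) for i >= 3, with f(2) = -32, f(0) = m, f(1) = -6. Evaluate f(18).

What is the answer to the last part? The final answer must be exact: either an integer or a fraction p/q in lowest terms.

-26961407

Part 1: cross terms: (-21*-21 - 22*-29)=1079, (22*10 - 18*-21)=598, (18*33 - 25*10)=344, (25*38 - 17*33)=389, (17*16 - -4*38)=424, (-4*-29 - -21*16)=452; twice the area = |3286| = 3286; area = 1643; boundary points = 1 + 1 + 1 + 1 + 1 + 1 = 6; strictly interior points = area - boundary/2 + 1 = 1641; answer 1641
Part 2: B1 = 1641; m = -3; f(3) = 3*(-32) - 2*(-6) + 1*(-3) = -87; iterating: f(3)=-87, f(4)=-203, f(5)=-467, f(6)=-1082, f(7)=-2515, f(8)=-5848, f(9)=-13596, f(10)=-31607, f(11)=-73477, f(12)=-170813, f(13)=-397092, f(14)=-923127, f(15)=-2146010, f(16)=-4988868, f(17)=-11597711, f(18)=-26961407; answer -26961407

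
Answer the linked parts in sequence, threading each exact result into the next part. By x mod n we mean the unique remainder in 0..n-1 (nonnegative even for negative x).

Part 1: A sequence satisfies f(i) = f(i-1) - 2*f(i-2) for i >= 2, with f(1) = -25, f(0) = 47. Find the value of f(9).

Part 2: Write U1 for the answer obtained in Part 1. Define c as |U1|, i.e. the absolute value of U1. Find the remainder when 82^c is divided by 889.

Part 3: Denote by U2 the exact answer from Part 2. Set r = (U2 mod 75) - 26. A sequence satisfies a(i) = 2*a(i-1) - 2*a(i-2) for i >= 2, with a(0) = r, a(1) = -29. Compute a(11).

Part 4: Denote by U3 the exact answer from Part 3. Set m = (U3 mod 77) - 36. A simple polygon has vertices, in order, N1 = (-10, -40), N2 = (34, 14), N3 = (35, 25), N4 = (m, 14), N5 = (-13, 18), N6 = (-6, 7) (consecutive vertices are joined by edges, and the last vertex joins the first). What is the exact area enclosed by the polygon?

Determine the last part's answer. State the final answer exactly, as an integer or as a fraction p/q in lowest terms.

2649/2

Part 1: f(2) = 1*(-25) - 2*(47) = -119; iterating: f(2)=-119, f(3)=-69, f(4)=169, f(5)=307, f(6)=-31, f(7)=-645, f(8)=-583, f(9)=707; answer 707
Part 2: U1 = 707; c = 707; squarings mod 889: 82^1=82, 82^2=501, 82^4=303, 82^8=242, 82^16=779, 82^32=543, 82^64=590, 82^128=501, 82^256=303, 82^512=242; 82^707 = 82^1 * 82^2 * 82^64 * 82^128 * 82^512 = 52 (mod 889); answer 52
Part 3: U2 = 52; r = 26; a(2) = 2*(-29) - 2*(26) = -110; iterating: a(2)=-110, a(3)=-162, a(4)=-104, a(5)=116, a(6)=440, a(7)=648, a(8)=416, a(9)=-464, a(10)=-1760, a(11)=-2592; answer -2592
Part 4: U3 = -2592; m = -10; cross terms: (-10*14 - 34*-40)=1220, (34*25 - 35*14)=360, (35*14 - -10*25)=740, (-10*18 - -13*14)=2, (-13*7 - -6*18)=17, (-6*-40 - -10*7)=310; twice the area = |2649| = 2649; area = 2649/2; answer 2649/2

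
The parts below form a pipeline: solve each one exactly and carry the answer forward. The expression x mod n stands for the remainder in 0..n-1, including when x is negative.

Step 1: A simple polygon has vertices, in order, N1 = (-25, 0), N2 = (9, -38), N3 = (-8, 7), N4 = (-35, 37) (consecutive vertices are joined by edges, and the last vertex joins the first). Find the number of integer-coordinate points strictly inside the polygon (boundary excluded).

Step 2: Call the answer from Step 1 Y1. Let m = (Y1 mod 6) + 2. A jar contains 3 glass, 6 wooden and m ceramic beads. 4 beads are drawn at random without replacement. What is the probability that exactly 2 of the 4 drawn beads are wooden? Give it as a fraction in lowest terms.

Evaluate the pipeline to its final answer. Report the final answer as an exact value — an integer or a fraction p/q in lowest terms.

60/143

Step 1: cross terms: (-25*-38 - 9*0)=950, (9*7 - -8*-38)=-241, (-8*37 - -35*7)=-51, (-35*0 - -25*37)=925; twice the area = |1583| = 1583; area = 1583/2; boundary points = 2 + 1 + 3 + 1 = 7; strictly interior points = area - boundary/2 + 1 = 789; answer 789
Step 2: Y1 = 789; m = 5; total draws C(14,4) = 1001; favorable C(6,2)*C(8,2) = 420; P = 60/143; answer 60/143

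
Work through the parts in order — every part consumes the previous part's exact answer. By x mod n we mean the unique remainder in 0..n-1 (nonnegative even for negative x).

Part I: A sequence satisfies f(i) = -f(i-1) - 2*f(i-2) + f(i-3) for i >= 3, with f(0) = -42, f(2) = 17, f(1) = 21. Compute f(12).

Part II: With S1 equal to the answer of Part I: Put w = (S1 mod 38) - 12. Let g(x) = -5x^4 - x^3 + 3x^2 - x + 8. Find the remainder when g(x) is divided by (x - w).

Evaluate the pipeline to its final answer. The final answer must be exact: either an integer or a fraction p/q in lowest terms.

4

Part I: f(3) = -1*(17) - 2*(21) + 1*(-42) = -101; iterating: f(3)=-101, f(4)=88, f(5)=131, f(6)=-408, f(7)=234, f(8)=713, f(9)=-1589, f(10)=397, f(11)=3494, f(12)=-5877; answer -5877
Part II: S1 = -5877; w = 1; remainder = value at the root: -5*(1)^4 - 1*(1)^3 + 3*(1)^2 - 1*(1)^1 + 8 = (-5) + (-1) + (3) + (-1) + (8) = 4; answer 4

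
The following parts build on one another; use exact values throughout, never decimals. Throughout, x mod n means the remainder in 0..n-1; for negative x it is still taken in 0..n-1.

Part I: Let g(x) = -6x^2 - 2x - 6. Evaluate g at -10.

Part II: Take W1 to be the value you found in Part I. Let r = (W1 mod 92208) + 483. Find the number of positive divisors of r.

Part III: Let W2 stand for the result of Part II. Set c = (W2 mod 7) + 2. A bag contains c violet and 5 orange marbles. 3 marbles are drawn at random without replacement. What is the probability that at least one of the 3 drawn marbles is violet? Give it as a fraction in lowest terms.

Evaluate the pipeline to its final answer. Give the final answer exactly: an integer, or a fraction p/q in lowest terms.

Part I: -6*(-10)^2 - 2*(-10)^1 - 6 = (-600) + (20) + (-6) = -586; answer -586
Part II: W1 = -586; r = 92105; 92105 = 5 * 13^2 * 109; number of divisors = (1+1) * (2+1) * (1+1) = 12; answer 12
Part III: W2 = 12; c = 7; total draws C(12,3) = 220; complement C(5,3) = 10; favorable 220 - 10 = 210; P = 21/22; answer 21/22

21/22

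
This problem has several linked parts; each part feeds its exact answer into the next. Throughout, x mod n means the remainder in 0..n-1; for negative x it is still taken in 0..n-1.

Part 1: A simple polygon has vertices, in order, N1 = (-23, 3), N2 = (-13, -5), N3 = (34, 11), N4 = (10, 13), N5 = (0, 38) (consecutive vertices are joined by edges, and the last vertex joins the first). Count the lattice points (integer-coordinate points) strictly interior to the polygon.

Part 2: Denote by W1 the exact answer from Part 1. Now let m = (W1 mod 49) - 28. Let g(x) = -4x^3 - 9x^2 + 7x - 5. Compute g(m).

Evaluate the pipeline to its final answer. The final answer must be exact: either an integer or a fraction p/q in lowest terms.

Part 1: cross terms: (-23*-5 - -13*3)=154, (-13*11 - 34*-5)=27, (34*13 - 10*11)=332, (10*38 - 0*13)=380, (0*3 - -23*38)=874; twice the area = |1767| = 1767; area = 1767/2; boundary points = 2 + 1 + 2 + 5 + 1 = 11; strictly interior points = area - boundary/2 + 1 = 879; answer 879
Part 2: W1 = 879; m = 18; -4*(18)^3 - 9*(18)^2 + 7*(18)^1 - 5 = (-23328) + (-2916) + (126) + (-5) = -26123; answer -26123

-26123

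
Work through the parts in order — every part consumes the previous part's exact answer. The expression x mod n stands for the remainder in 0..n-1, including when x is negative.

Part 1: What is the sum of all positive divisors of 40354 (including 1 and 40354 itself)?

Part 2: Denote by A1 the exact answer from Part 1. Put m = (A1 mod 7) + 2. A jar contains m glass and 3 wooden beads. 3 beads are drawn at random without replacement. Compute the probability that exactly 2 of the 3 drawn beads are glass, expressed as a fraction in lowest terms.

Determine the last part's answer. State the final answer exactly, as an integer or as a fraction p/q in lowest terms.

Part 1: 40354 = 2 * 20177; sigma = (1 + 2) * (1 + 20177) = 3 * 20178 = 60534; answer 60534
Part 2: A1 = 60534; m = 7; total draws C(10,3) = 120; favorable C(7,2)*C(3,1) = 63; P = 21/40; answer 21/40

21/40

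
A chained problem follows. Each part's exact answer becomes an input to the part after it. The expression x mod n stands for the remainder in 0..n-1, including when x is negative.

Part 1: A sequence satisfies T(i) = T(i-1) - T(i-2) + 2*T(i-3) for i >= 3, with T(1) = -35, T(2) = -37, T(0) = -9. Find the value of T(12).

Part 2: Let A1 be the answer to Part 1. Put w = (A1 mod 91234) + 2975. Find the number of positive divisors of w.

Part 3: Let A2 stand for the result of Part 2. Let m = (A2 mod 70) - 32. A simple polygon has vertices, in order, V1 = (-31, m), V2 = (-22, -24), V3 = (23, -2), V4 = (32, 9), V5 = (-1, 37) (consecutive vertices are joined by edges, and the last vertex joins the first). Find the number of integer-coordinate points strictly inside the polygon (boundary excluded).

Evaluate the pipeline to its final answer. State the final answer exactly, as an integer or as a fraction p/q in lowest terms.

Part 1: T(3) = 1*(-37) - 1*(-35) + 2*(-9) = -20; iterating: T(3)=-20, T(4)=-53, T(5)=-107, T(6)=-94, T(7)=-93, T(8)=-213, T(9)=-308, T(10)=-281, T(11)=-399, T(12)=-734; answer -734
Part 2: A1 = -734; w = 93475; 93475 = 5^2 * 3739; number of divisors = (2+1) * (1+1) = 6; answer 6
Part 3: A2 = 6; m = -26; cross terms: (-31*-24 - -22*-26)=172, (-22*-2 - 23*-24)=596, (23*9 - 32*-2)=271, (32*37 - -1*9)=1193, (-1*-26 - -31*37)=1173; twice the area = |3405| = 3405; area = 3405/2; boundary points = 1 + 1 + 1 + 1 + 3 = 7; strictly interior points = area - boundary/2 + 1 = 1700; answer 1700

1700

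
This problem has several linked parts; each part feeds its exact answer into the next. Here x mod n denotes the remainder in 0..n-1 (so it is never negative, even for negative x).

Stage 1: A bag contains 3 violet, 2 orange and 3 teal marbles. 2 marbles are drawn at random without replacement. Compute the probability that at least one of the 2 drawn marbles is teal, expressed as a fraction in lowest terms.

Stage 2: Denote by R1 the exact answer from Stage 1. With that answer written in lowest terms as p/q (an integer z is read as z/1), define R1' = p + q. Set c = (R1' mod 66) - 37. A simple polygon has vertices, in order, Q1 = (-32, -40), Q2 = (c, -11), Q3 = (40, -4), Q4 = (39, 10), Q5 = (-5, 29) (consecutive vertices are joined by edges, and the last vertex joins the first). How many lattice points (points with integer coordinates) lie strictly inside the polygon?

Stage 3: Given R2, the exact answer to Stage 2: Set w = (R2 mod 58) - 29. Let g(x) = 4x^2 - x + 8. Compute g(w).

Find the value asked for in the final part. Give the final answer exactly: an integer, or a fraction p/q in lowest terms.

Stage 1: total draws C(8,2) = 28; complement C(5,2) = 10; favorable 28 - 10 = 18; P = 9/14; answer 9/14
Stage 2: R1 = 9/14; threaded value p + q = 23; c = -14; cross terms: (-32*-11 - -14*-40)=-208, (-14*-4 - 40*-11)=496, (40*10 - 39*-4)=556, (39*29 - -5*10)=1181, (-5*-40 - -32*29)=1128; twice the area = |3153| = 3153; area = 3153/2; boundary points = 1 + 1 + 1 + 1 + 3 = 7; strictly interior points = area - boundary/2 + 1 = 1574; answer 1574
Stage 3: R2 = 1574; w = -21; 4*(-21)^2 - 1*(-21)^1 + 8 = (1764) + (21) + (8) = 1793; answer 1793

1793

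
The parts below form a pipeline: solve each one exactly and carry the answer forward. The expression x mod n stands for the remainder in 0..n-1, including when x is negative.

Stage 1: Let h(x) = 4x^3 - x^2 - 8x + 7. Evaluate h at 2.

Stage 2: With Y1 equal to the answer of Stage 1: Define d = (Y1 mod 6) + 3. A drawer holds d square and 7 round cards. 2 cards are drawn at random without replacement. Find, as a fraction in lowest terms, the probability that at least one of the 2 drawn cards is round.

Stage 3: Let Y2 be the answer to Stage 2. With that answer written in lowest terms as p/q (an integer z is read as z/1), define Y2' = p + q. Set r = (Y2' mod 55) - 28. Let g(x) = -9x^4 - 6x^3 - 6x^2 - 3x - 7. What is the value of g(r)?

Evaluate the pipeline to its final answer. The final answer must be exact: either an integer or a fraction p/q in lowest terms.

Stage 1: 4*(2)^3 - 1*(2)^2 - 8*(2)^1 + 7 = (32) + (-4) + (-16) + (7) = 19; answer 19
Stage 2: Y1 = 19; d = 4; total draws C(11,2) = 55; complement C(4,2) = 6; favorable 55 - 6 = 49; P = 49/55; answer 49/55
Stage 3: Y2 = 49/55; threaded value p + q = 104; r = 21; -9*(21)^4 - 6*(21)^3 - 6*(21)^2 - 3*(21)^1 - 7 = (-1750329) + (-55566) + (-2646) + (-63) + (-7) = -1808611; answer -1808611

-1808611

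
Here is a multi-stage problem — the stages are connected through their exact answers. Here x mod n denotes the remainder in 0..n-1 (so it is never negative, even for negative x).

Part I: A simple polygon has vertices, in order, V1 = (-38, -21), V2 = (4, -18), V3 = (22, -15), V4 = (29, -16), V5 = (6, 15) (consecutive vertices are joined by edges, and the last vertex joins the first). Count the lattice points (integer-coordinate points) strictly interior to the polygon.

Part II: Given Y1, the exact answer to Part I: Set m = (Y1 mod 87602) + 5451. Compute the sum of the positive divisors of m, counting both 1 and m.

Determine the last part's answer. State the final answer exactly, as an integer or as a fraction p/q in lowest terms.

6696

Part I: cross terms: (-38*-18 - 4*-21)=768, (4*-15 - 22*-18)=336, (22*-16 - 29*-15)=83, (29*15 - 6*-16)=531, (6*-21 - -38*15)=444; twice the area = |2162| = 2162; area = 1081; boundary points = 3 + 3 + 1 + 1 + 4 = 12; strictly interior points = area - boundary/2 + 1 = 1076; answer 1076
Part II: Y1 = 1076; m = 6527; 6527 = 61 * 107; sigma = (1 + 61) * (1 + 107) = 62 * 108 = 6696; answer 6696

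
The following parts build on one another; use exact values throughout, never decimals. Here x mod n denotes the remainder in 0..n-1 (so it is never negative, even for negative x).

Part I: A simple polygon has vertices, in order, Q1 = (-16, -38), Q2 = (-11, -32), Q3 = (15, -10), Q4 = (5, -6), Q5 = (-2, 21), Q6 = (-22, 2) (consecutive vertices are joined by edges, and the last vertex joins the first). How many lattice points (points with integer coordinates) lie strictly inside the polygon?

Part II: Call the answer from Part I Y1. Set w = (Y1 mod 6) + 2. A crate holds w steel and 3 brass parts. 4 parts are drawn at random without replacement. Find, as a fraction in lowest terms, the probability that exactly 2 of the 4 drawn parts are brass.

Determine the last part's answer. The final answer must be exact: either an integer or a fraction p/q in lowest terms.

Part I: cross terms: (-16*-32 - -11*-38)=94, (-11*-10 - 15*-32)=590, (15*-6 - 5*-10)=-40, (5*21 - -2*-6)=93, (-2*2 - -22*21)=458, (-22*-38 - -16*2)=868; twice the area = |2063| = 2063; area = 2063/2; boundary points = 1 + 2 + 2 + 1 + 1 + 2 = 9; strictly interior points = area - boundary/2 + 1 = 1028; answer 1028
Part II: Y1 = 1028; w = 4; total draws C(7,4) = 35; favorable C(3,2)*C(4,2) = 18; P = 18/35; answer 18/35

18/35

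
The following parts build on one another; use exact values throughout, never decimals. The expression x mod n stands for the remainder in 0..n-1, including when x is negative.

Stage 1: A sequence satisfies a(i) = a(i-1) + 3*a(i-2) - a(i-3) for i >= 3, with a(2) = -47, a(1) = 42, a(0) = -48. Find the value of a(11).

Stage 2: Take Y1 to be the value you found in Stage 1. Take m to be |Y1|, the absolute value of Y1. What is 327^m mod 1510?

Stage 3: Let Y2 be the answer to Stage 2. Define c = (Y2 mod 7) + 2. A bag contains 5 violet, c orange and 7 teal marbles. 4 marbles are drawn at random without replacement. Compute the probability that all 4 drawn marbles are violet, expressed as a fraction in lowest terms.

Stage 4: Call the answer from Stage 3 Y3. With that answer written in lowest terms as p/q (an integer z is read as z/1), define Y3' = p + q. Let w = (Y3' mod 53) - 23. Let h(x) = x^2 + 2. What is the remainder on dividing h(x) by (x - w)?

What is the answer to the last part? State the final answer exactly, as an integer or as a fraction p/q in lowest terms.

Stage 1: a(3) = 1*(-47) + 3*(42) - 1*(-48) = 127; iterating: a(3)=127, a(4)=-56, a(5)=372, a(6)=77, a(7)=1249, a(8)=1108, a(9)=4778, a(10)=6853, a(11)=20079; answer 20079
Stage 2: Y1 = 20079; m = 20079; squarings mod 1510: 327^1=327, 327^2=1229, 327^4=441, 327^8=1201, 327^16=351, 327^32=891, 327^64=1131, 327^128=191, 327^256=241, 327^512=701, 327^1024=651, 327^2048=1001, 327^4096=871, 327^8192=621, 327^16384=591; 327^20079 = 327^1 * 327^2 * 327^4 * 327^8 * 327^32 * 327^64 * 327^512 * 327^1024 * 327^2048 * 327^16384 = 1453 (mod 1510); answer 1453
Stage 3: Y2 = 1453; c = 6; total draws C(18,4) = 3060; favorable C(5,4) = 5; P = 1/612; answer 1/612
Stage 4: Y3 = 1/612; threaded value p + q = 613; w = 7; remainder = value at the root: 1*(7)^2 + 2 = (49) + (2) = 51; answer 51

51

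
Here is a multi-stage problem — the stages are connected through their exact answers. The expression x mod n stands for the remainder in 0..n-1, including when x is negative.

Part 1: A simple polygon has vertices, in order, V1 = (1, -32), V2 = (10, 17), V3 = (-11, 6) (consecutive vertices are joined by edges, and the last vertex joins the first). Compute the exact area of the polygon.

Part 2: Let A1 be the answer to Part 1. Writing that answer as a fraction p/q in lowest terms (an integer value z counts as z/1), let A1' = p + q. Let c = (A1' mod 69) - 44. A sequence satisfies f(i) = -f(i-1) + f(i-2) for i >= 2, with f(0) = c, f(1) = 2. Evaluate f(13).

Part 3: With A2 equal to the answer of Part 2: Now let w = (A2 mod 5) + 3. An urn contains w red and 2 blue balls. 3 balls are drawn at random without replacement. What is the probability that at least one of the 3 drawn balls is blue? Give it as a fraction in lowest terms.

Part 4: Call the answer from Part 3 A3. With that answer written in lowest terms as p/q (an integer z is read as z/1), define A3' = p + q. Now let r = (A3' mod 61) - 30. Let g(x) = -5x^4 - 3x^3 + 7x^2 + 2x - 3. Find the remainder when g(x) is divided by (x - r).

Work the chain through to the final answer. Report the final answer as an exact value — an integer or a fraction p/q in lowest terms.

Part 1: cross terms: (1*17 - 10*-32)=337, (10*6 - -11*17)=247, (-11*-32 - 1*6)=346; twice the area = |930| = 930; area = 465; answer 465
Part 2: A1 = 465; threaded value p + q = 466; c = 8; f(2) = -1*(2) + 1*(8) = 6; iterating: f(2)=6, f(3)=-4, f(4)=10, f(5)=-14, f(6)=24, f(7)=-38, f(8)=62, f(9)=-100, f(10)=162, f(11)=-262, f(12)=424, f(13)=-686; answer -686
Part 3: A2 = -686; w = 7; total draws C(9,3) = 84; complement C(7,3) = 35; favorable 84 - 35 = 49; P = 7/12; answer 7/12
Part 4: A3 = 7/12; threaded value p + q = 19; r = -11; remainder = value at the root: -5*(-11)^4 - 3*(-11)^3 + 7*(-11)^2 + 2*(-11)^1 - 3 = (-73205) + (3993) + (847) + (-22) + (-3) = -68390; answer -68390

-68390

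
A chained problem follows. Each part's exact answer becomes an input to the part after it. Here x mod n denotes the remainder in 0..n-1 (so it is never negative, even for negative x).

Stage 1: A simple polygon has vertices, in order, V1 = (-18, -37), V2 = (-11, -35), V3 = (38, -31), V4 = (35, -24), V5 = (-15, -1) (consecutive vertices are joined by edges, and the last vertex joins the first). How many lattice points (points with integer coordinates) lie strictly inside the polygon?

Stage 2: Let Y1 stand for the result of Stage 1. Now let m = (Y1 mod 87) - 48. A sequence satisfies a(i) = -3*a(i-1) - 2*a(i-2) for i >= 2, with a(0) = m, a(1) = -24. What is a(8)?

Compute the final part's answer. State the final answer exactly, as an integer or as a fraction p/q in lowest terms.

3580

Stage 1: cross terms: (-18*-35 - -11*-37)=223, (-11*-31 - 38*-35)=1671, (38*-24 - 35*-31)=173, (35*-1 - -15*-24)=-395, (-15*-37 - -18*-1)=537; twice the area = |2209| = 2209; area = 2209/2; boundary points = 1 + 1 + 1 + 1 + 3 = 7; strictly interior points = area - boundary/2 + 1 = 1102; answer 1102
Stage 2: Y1 = 1102; m = 10; a(2) = -3*(-24) - 2*(10) = 52; iterating: a(2)=52, a(3)=-108, a(4)=220, a(5)=-444, a(6)=892, a(7)=-1788, a(8)=3580; answer 3580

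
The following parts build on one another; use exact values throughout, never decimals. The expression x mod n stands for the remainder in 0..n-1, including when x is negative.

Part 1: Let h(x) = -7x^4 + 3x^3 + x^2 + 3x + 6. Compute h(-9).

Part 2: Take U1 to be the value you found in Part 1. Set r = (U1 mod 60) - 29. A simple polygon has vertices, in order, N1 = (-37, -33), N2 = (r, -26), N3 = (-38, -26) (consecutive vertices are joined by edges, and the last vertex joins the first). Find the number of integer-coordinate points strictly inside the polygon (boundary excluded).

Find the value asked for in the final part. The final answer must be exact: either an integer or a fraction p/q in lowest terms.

Part 1: -7*(-9)^4 + 3*(-9)^3 + 1*(-9)^2 + 3*(-9)^1 + 6 = (-45927) + (-2187) + (81) + (-27) + (6) = -48054; answer -48054
Part 2: U1 = -48054; r = -23; cross terms: (-37*-26 - -23*-33)=203, (-23*-26 - -38*-26)=-390, (-38*-33 - -37*-26)=292; twice the area = |105| = 105; area = 105/2; boundary points = 7 + 15 + 1 = 23; strictly interior points = area - boundary/2 + 1 = 42; answer 42

42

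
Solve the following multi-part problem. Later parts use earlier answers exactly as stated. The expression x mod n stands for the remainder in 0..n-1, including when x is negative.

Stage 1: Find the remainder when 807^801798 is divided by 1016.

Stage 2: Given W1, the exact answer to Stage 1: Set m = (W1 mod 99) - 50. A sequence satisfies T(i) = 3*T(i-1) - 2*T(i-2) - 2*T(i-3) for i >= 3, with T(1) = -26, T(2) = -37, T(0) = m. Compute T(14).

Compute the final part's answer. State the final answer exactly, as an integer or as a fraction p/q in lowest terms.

-218117

Stage 1: squarings mod 1016: 807^1=807, 807^2=1009, 807^4=49, 807^8=369, 807^16=17, 807^32=289, 807^64=209, 807^128=1009, 807^256=49, 807^512=369, 807^1024=17, 807^2048=289, 807^4096=209, 807^8192=1009, 807^16384=49, 807^32768=369, 807^65536=17, 807^131072=289, 807^262144=209, 807^524288=1009; 807^801798 = 807^2 * 807^4 * 807^1024 * 807^2048 * 807^4096 * 807^8192 * 807^262144 * 807^524288 = 25 (mod 1016); answer 25
Stage 2: W1 = 25; m = -25; T(3) = 3*(-37) - 2*(-26) - 2*(-25) = -9; iterating: T(3)=-9, T(4)=99, T(5)=389, T(6)=987, T(7)=1985, T(8)=3203, T(9)=3665, T(10)=619, T(11)=-11879, T(12)=-44205, T(13)=-110095, T(14)=-218117; answer -218117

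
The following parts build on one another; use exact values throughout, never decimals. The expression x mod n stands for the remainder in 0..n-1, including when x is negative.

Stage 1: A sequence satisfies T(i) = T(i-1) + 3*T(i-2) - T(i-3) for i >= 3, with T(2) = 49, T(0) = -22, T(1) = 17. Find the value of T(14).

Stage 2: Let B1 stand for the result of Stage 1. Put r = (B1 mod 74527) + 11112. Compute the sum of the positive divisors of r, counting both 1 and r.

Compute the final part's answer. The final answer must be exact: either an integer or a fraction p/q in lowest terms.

12660

Stage 1: T(3) = 1*(49) + 3*(17) - 1*(-22) = 122; iterating: T(3)=122, T(4)=252, T(5)=569, T(6)=1203, T(7)=2658, T(8)=5698, T(9)=12469, T(10)=26905, T(11)=58614, T(12)=126860, T(13)=275797, T(14)=597763; answer 597763
Stage 2: B1 = 597763; r = 12659; 12659 is prime, so its only divisors are 1 and 12659; sigma = 1 + 12659 = 12660; answer 12660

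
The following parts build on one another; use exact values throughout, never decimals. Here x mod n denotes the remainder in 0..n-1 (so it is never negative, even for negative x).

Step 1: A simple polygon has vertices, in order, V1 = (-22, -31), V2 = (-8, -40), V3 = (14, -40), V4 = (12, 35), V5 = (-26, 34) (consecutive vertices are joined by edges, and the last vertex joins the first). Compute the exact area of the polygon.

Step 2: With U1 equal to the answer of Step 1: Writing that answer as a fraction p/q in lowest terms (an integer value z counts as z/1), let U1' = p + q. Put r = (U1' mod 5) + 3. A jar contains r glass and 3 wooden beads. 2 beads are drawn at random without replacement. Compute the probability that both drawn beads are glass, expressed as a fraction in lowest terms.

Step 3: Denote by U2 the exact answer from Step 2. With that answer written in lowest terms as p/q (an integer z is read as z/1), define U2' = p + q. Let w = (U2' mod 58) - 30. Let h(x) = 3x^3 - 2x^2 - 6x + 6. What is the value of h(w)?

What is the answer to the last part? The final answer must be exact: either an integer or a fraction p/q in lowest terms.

-6845

Step 1: cross terms: (-22*-40 - -8*-31)=632, (-8*-40 - 14*-40)=880, (14*35 - 12*-40)=970, (12*34 - -26*35)=1318, (-26*-31 - -22*34)=1554; twice the area = |5354| = 5354; area = 2677; answer 2677
Step 2: U1 = 2677; threaded value p + q = 2678; r = 6; total draws C(9,2) = 36; favorable C(6,2) = 15; P = 5/12; answer 5/12
Step 3: U2 = 5/12; threaded value p + q = 17; w = -13; 3*(-13)^3 - 2*(-13)^2 - 6*(-13)^1 + 6 = (-6591) + (-338) + (78) + (6) = -6845; answer -6845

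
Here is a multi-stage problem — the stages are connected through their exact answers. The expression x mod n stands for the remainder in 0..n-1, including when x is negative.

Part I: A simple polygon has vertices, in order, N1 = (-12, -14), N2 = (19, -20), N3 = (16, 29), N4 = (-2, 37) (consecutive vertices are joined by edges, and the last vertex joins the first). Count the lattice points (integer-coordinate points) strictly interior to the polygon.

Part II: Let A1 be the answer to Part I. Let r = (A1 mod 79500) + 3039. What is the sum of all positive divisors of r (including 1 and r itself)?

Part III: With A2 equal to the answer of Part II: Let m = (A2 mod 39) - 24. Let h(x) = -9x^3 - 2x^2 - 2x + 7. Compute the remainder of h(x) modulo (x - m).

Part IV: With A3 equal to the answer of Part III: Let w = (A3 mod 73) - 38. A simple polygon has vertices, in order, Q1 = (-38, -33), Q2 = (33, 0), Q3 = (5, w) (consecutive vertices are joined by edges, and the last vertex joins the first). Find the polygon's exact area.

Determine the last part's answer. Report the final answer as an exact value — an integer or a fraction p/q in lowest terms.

3125/2

Part I: cross terms: (-12*-20 - 19*-14)=506, (19*29 - 16*-20)=871, (16*37 - -2*29)=650, (-2*-14 - -12*37)=472; twice the area = |2499| = 2499; area = 2499/2; boundary points = 1 + 1 + 2 + 1 = 5; strictly interior points = area - boundary/2 + 1 = 1248; answer 1248
Part II: A1 = 1248; r = 4287; 4287 = 3 * 1429; sigma = (1 + 3) * (1 + 1429) = 4 * 1430 = 5720; answer 5720
Part III: A2 = 5720; m = 2; remainder = value at the root: -9*(2)^3 - 2*(2)^2 - 2*(2)^1 + 7 = (-72) + (-8) + (-4) + (7) = -77; answer -77
Part IV: A3 = -77; w = 31; cross terms: (-38*0 - 33*-33)=1089, (33*31 - 5*0)=1023, (5*-33 - -38*31)=1013; twice the area = |3125| = 3125; area = 3125/2; answer 3125/2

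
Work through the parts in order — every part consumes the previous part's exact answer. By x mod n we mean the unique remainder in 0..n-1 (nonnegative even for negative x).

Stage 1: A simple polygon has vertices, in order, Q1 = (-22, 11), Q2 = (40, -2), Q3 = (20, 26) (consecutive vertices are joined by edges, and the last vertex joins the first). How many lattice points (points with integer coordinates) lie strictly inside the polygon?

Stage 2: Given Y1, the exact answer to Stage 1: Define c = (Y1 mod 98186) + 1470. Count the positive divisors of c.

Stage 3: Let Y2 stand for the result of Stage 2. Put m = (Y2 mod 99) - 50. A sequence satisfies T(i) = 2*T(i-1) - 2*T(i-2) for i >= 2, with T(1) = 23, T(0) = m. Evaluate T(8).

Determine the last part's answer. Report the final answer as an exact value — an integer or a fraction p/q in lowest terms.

-512

Stage 1: cross terms: (-22*-2 - 40*11)=-396, (40*26 - 20*-2)=1080, (20*11 - -22*26)=792; twice the area = |1476| = 1476; area = 738; boundary points = 1 + 4 + 3 = 8; strictly interior points = area - boundary/2 + 1 = 735; answer 735
Stage 2: Y1 = 735; c = 2205; 2205 = 3^2 * 5 * 7^2; number of divisors = (2+1) * (1+1) * (2+1) = 18; answer 18
Stage 3: Y2 = 18; m = -32; T(2) = 2*(23) - 2*(-32) = 110; iterating: T(2)=110, T(3)=174, T(4)=128, T(5)=-92, T(6)=-440, T(7)=-696, T(8)=-512; answer -512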